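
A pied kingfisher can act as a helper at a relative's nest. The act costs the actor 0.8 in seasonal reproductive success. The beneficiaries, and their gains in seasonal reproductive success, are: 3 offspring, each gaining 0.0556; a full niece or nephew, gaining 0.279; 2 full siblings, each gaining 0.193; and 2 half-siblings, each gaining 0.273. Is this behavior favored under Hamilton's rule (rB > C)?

No

Hamilton's rule: the trait is favored when the sum of r·B over every recipient exceeds the actor's cost C.
r to an offspring = 1/2 (one parent–offspring link: r = (1/2)^1 = 1/2).
r to a full niece or nephew = 0.25 (full aunt/uncle↔niece/nephew: two paths of length 3 through the shared grandparent pair: r = 2·(1/2)^3 = 1/4).
r to a full sibling = 1/2 (full sibs share both parents — two paths of length 2: r = 2·(1/2)^2 = 1/2).
r to a half-sibling = 0.25 (half-sibs share one parent — one path of length 2: r = (1/2)^2 = 1/4).
Summing one r·B term per recipient: 3·0.5·0.0556 + 1·0.25·0.279 + 2·0.5·0.193 + 2·0.25·0.273 = 0.48265.
0.48265 < 0.8: the indirect benefit is less than the cost.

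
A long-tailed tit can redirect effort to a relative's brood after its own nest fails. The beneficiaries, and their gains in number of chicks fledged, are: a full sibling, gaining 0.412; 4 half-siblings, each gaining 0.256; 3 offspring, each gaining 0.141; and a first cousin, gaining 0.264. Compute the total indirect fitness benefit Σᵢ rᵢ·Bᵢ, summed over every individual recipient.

0.7065

r to a full sibling = 1/2 (full sibs share both parents — two paths of length 2: r = 2·(1/2)^2 = 1/2).
r to a half-sibling = 0.25 (half-sibs share one parent — one path of length 2: r = (1/2)^2 = 1/4).
r to an offspring = 1/2 (one parent–offspring link: r = (1/2)^1 = 1/2).
r to a first cousin = 1/8 (first cousins share one grandparent pair — two paths of length 4: r = 2·(1/2)^4 = 1/8).
Summing one r·B term per recipient: 1·0.5·0.412 + 4·0.25·0.256 + 3·0.5·0.141 + 1·0.125·0.264 = 0.7065.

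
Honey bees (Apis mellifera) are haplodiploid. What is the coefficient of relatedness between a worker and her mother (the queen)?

0.5

One meiotic link between diploid queen and diploid daughter: r = 1/2.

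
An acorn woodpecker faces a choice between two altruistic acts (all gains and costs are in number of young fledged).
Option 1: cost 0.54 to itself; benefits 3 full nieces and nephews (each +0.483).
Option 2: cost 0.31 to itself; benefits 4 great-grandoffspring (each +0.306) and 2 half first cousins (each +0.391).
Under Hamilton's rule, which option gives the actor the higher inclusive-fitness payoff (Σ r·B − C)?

Option 2

Option 1: r to a full niece or nephew = 0.25.
Option 1: Σ r·B − C = (3·0.25·0.483) − 0.54 = -0.17775.
Option 2: r to a great-grandoffspring = 0.125.
Option 2: r to a half first cousin = 0.0625.
Option 2: Σ r·B − C = (4·0.125·0.306 + 2·0.0625·0.391) − 0.31 = -0.108125.
Option 2 has the higher net inclusive-fitness payoff.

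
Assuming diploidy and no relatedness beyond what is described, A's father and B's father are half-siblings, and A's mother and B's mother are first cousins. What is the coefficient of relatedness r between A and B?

Wright's path rule: contributions from independent ancestry routes add.
A and B are related in two ways: half first cousins through their fathers (r = 1/16) and second cousins through their mothers (r = 1/32).
r = 1/16 + 1/32 = 0.09375.

0.09375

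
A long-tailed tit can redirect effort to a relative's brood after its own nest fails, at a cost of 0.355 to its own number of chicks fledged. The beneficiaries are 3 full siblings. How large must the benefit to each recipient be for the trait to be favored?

r to a full sibling = 0.5 (full sibs share both parents — two paths of length 2: r = 2·(1/2)^2 = 1/2).
Hamilton's rule with n recipients of equal r: n·r·B > C, so B > C/(n·r) = 0.355/(3·0.5) = 0.2367.

0.2367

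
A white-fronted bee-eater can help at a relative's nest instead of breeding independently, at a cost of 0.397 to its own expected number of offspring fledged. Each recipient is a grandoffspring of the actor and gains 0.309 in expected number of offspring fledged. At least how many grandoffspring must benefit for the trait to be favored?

r to a grandoffspring = 1/4 (two parent–offspring links: r = (1/2)^2 = 1/4).
Hamilton's rule: n·r·B > C  ⇒  n > C/(r·B) = 0.397/(0.25·0.309) = 5.139.
The smallest integer exceeding 5.139 is 6.

6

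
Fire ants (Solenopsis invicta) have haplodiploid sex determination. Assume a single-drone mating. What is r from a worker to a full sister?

Haplodiploid full sisters inherit their father's entire haploid genome identically (contributing 1/2) and on average half of their mother's contribution (1/2 · 1/2 = 1/4); r = 1/2 + 1/4 = 3/4.

0.75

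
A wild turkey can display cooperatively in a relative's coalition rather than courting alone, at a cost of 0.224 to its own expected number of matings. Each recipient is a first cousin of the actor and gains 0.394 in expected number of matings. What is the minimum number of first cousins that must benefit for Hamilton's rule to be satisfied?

5

r to a first cousin = 1/8 (first cousins share one grandparent pair — two paths of length 4: r = 2·(1/2)^4 = 1/8).
Hamilton's rule: n·r·B > C  ⇒  n > C/(r·B) = 0.224/(0.125·0.394) = 4.548.
The smallest integer exceeding 4.548 is 5.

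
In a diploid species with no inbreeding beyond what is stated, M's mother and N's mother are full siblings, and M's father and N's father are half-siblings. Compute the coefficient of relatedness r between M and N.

0.1875

Independent pedigree routes through distinct common ancestors add.
M and N are related in two ways: first cousins through their mothers (r = 1/8) and half first cousins through their fathers (r = 1/16).
r = 1/8 + 1/16 = 3/16 = 0.1875.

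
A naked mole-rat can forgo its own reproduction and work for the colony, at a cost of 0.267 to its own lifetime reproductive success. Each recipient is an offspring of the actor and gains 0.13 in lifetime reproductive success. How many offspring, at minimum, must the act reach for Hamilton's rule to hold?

5

r to an offspring = 1/2 (one parent–offspring link: r = (1/2)^1 = 1/2).
Hamilton's rule: n·r·B > C  ⇒  n > C/(r·B) = 0.267/(0.5·0.13) = 4.108.
The smallest integer exceeding 4.108 is 5.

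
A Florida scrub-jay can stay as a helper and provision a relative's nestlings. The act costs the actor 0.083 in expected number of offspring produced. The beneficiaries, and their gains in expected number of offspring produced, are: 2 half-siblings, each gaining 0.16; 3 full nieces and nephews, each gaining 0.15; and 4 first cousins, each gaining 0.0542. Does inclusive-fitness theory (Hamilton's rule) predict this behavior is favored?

Yes

Hamilton's rule: the trait is favored when the sum of r·B over every recipient exceeds the actor's cost C.
r to a half-sibling = 0.25 (half-sibs share one parent — one path of length 2: r = (1/2)^2 = 1/4).
r to a full niece or nephew = 0.25 (full aunt/uncle↔niece/nephew: two paths of length 3 through the shared grandparent pair: r = 2·(1/2)^3 = 1/4).
r to a first cousin = 1/8 (first cousins share one grandparent pair — two paths of length 4: r = 2·(1/2)^4 = 1/8).
Summing one r·B term per recipient: 2·0.25·0.16 + 3·0.25·0.15 + 4·0.125·0.0542 = 0.2196.
0.2196 > 0.083: the indirect benefit exceeds the cost.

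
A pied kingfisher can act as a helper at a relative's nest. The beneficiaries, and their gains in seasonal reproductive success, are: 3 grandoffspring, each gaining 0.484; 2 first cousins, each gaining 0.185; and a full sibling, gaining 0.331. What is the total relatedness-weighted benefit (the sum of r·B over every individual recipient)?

r to a grandoffspring = 1/4 (two parent–offspring links: r = (1/2)^2 = 1/4).
r to a first cousin = 1/8 (first cousins share one grandparent pair — two paths of length 4: r = 2·(1/2)^4 = 1/8).
r to a full sibling = 0.5 (full sibs share both parents — two paths of length 2: r = 2·(1/2)^2 = 1/2).
Summing one r·B term per recipient: 3·0.25·0.484 + 2·0.125·0.185 + 1·0.5·0.331 = 0.57475.

0.57475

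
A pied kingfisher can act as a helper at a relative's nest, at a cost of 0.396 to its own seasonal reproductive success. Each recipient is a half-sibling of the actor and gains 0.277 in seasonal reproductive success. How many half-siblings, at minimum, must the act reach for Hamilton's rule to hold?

6

r to a half-sibling = 0.25 (half-sibs share one parent — one path of length 2: r = (1/2)^2 = 1/4).
Hamilton's rule: n·r·B > C  ⇒  n > C/(r·B) = 0.396/(0.25·0.277) = 5.718.
The smallest integer exceeding 5.718 is 6.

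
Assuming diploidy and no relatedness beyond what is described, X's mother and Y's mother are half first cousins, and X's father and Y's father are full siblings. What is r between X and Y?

With two independent routes of shared ancestry, r is the sum of the two contributions.
X and Y are related in two ways: half second cousins through their mothers (r = 1/64) and first cousins through their fathers (r = 1/8).
r = 1/64 + 1/8 = 0.140625.

0.140625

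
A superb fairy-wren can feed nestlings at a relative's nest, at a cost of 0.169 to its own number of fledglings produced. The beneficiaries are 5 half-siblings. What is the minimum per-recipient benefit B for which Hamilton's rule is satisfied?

0.1352

r to a half-sibling = 1/4 (half-sibs share one parent — one path of length 2: r = (1/2)^2 = 1/4).
Hamilton's rule with n recipients of equal r: n·r·B > C, so B > C/(n·r) = 0.169/(5·0.25) = 0.1352.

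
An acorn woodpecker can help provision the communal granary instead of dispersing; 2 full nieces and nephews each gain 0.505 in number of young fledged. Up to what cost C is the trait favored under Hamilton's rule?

r to a full niece or nephew = 0.25 (full aunt/uncle↔niece/nephew: two paths of length 3 through the shared grandparent pair: r = 2·(1/2)^3 = 1/4).
Hamilton's rule: n·r·B > C, so the trait is favored while C < n·r·B = 2·0.25·0.505 = 0.2525.

0.2525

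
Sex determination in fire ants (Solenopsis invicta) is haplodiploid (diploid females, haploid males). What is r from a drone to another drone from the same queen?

Haploid brothers each carry a random half of the queen's diploid genome, so on average they share half: r = 1/2.

0.5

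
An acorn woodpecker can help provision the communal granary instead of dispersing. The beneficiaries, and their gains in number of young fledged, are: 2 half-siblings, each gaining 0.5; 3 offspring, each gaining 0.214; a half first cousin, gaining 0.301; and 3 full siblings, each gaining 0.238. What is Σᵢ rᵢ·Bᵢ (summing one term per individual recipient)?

0.9468125

r to a half-sibling = 0.25 (half-sibs share one parent — one path of length 2: r = (1/2)^2 = 1/4).
r to an offspring = 1/2 (one parent–offspring link: r = (1/2)^1 = 1/2).
r to a half first cousin = 1/16 (half first cousins share one grandparent — one path of length 4: r = (1/2)^4 = 1/16).
r to a full sibling = 0.5 (full sibs share both parents — two paths of length 2: r = 2·(1/2)^2 = 1/2).
Summing one r·B term per recipient: 2·0.25·0.5 + 3·0.5·0.214 + 1·0.0625·0.301 + 3·0.5·0.238 = 0.9468125.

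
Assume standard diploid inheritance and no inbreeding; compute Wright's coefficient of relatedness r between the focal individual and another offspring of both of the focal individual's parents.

0.5

Each parent–offspring link contributes a factor of 1/2, and independent paths through distinct common ancestors add.
Full sibs share both parents — two paths of length 2: r = 2·(1/2)^2 = 1/2.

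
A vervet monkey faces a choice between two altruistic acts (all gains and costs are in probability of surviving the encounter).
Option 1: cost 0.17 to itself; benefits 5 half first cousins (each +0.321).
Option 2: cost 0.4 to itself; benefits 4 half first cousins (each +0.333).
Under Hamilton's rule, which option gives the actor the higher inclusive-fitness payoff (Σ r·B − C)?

Option 1: r to a half first cousin = 0.0625.
Option 1: Σ r·B − C = (5·0.0625·0.321) − 0.17 = -0.0696875.
Option 2: r to a half first cousin = 0.0625.
Option 2: Σ r·B − C = (4·0.0625·0.333) − 0.4 = -0.31675.
Option 1 has the higher net inclusive-fitness payoff.

Option 1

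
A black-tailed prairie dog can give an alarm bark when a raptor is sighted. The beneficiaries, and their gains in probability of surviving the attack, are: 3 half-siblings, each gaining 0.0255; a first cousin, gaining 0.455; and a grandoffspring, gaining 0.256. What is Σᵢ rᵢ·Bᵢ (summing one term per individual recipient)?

r to a half-sibling = 0.25 (half-sibs share one parent — one path of length 2: r = (1/2)^2 = 1/4).
r to a first cousin = 0.125 (first cousins share one grandparent pair — two paths of length 4: r = 2·(1/2)^4 = 1/8).
r to a grandoffspring = 1/4 (two parent–offspring links: r = (1/2)^2 = 1/4).
Summing one r·B term per recipient: 3·0.25·0.0255 + 1·0.125·0.455 + 1·0.25·0.256 = 0.14.

0.14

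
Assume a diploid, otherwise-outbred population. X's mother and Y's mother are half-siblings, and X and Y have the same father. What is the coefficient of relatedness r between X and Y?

0.3125

Independent pedigree routes through distinct common ancestors add.
X and Y are related in two ways: half first cousins through their mothers (r = 1/16) and half-sibs through their shared father (r = 1/4).
r = 1/16 + 1/4 = 5/16 = 0.3125.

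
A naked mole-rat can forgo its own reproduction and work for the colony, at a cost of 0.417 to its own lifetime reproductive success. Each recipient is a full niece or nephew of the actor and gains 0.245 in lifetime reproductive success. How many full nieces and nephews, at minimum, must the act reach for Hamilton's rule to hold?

r to a full niece or nephew = 1/4 (full aunt/uncle↔niece/nephew: two paths of length 3 through the shared grandparent pair: r = 2·(1/2)^3 = 1/4).
Hamilton's rule: n·r·B > C  ⇒  n > C/(r·B) = 0.417/(0.25·0.245) = 6.808.
The smallest integer exceeding 6.808 is 7.

7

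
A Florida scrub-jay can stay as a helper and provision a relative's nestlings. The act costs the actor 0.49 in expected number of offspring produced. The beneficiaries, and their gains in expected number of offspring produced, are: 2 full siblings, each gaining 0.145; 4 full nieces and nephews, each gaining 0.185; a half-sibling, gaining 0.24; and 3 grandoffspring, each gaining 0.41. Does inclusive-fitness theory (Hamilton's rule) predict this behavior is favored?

Yes

Hamilton's rule: the trait is favored when the sum of r·B over every recipient exceeds the actor's cost C.
r to a full sibling = 0.5 (full sibs share both parents — two paths of length 2: r = 2·(1/2)^2 = 1/2).
r to a full niece or nephew = 0.25 (full aunt/uncle↔niece/nephew: two paths of length 3 through the shared grandparent pair: r = 2·(1/2)^3 = 1/4).
r to a half-sibling = 1/4 (half-sibs share one parent — one path of length 2: r = (1/2)^2 = 1/4).
r to a grandoffspring = 0.25 (two parent–offspring links: r = (1/2)^2 = 1/4).
Summing one r·B term per recipient: 2·0.5·0.145 + 4·0.25·0.185 + 1·0.25·0.24 + 3·0.25·0.41 = 0.6975.
0.6975 > 0.49: the indirect benefit exceeds the cost.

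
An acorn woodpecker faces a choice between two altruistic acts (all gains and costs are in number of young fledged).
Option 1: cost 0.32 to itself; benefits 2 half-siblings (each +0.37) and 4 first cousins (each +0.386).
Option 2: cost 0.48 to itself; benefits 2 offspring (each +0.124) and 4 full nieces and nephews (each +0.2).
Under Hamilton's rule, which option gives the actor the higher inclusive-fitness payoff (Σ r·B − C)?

Option 1

Option 1: r to a half-sibling = 0.25.
Option 1: r to a first cousin = 0.125.
Option 1: Σ r·B − C = (2·0.25·0.37 + 4·0.125·0.386) − 0.32 = 0.058.
Option 2: r to an offspring = 0.5.
Option 2: r to a full niece or nephew = 0.25.
Option 2: Σ r·B − C = (2·0.5·0.124 + 4·0.25·0.2) − 0.48 = -0.156.
Option 1 has the higher net inclusive-fitness payoff.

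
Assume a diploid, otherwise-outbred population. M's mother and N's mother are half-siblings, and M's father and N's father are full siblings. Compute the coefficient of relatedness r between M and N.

Wright's path rule: contributions from independent ancestry routes add.
M and N are related in two ways: half first cousins through their mothers (r = 1/16) and first cousins through their fathers (r = 1/8).
r = 1/16 + 1/8 = 3/16 = 0.1875.

0.1875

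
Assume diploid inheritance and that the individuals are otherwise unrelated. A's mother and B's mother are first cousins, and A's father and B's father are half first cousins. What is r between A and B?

0.046875

Relatedness sums over independent paths through distinct common ancestors.
A and B are related in two ways: second cousins through their mothers (r = 1/32) and half second cousins through their fathers (r = 1/64).
r = 1/32 + 1/64 = 3/64 = 0.046875.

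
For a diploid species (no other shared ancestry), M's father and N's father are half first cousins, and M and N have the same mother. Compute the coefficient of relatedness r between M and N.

0.265625

Independent pedigree routes through distinct common ancestors add.
M and N are related in two ways: half second cousins through their fathers (r = 1/64) and half-sibs through their shared mother (r = 1/4).
r = 1/64 + 1/4 = 17/64 = 0.265625.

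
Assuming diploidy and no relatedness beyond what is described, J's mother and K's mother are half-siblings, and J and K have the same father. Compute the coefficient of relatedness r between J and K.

Independent pedigree routes through distinct common ancestors add.
J and K are related in two ways: half first cousins through their mothers (r = 1/16) and half-sibs through their shared father (r = 1/4).
r = 1/16 + 1/4 = 0.3125.

0.3125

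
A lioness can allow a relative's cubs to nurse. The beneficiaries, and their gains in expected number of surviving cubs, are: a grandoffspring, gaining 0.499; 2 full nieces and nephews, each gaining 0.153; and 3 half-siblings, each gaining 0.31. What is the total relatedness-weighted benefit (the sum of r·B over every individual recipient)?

0.43375

r to a grandoffspring = 1/4 (two parent–offspring links: r = (1/2)^2 = 1/4).
r to a full niece or nephew = 0.25 (full aunt/uncle↔niece/nephew: two paths of length 3 through the shared grandparent pair: r = 2·(1/2)^3 = 1/4).
r to a half-sibling = 1/4 (half-sibs share one parent — one path of length 2: r = (1/2)^2 = 1/4).
Summing one r·B term per recipient: 1·0.25·0.499 + 2·0.25·0.153 + 3·0.25·0.31 = 0.43375.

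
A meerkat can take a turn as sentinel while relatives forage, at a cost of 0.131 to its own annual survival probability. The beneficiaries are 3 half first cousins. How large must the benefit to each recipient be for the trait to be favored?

r to a half first cousin = 1/16 (half first cousins share one grandparent — one path of length 4: r = (1/2)^4 = 1/16).
Hamilton's rule with n recipients of equal r: n·r·B > C, so B > C/(n·r) = 0.131/(3·0.0625) = 0.6987.

0.6987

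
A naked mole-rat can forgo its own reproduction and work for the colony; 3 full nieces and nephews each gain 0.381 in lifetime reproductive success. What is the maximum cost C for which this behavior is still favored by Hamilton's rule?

r to a full niece or nephew = 1/4 (full aunt/uncle↔niece/nephew: two paths of length 3 through the shared grandparent pair: r = 2·(1/2)^3 = 1/4).
Hamilton's rule: n·r·B > C, so the trait is favored while C < n·r·B = 3·0.25·0.381 = 0.28575.

0.28575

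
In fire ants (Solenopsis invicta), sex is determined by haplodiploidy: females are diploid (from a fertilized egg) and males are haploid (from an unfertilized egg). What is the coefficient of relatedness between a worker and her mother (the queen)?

One meiotic link between diploid queen and diploid daughter: r = 1/2.

0.5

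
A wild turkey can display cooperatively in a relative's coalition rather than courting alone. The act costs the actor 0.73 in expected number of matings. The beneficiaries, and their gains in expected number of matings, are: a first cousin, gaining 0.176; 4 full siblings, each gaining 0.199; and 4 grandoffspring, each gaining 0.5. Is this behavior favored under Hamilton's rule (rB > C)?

Hamilton's rule: the trait is favored when the sum of r·B over every recipient exceeds the actor's cost C.
r to a first cousin = 1/8 (first cousins share one grandparent pair — two paths of length 4: r = 2·(1/2)^4 = 1/8).
r to a full sibling = 1/2 (full sibs share both parents — two paths of length 2: r = 2·(1/2)^2 = 1/2).
r to a grandoffspring = 0.25 (two parent–offspring links: r = (1/2)^2 = 1/4).
Summing one r·B term per recipient: 1·0.125·0.176 + 4·0.5·0.199 + 4·0.25·0.5 = 0.92.
0.92 > 0.73: the indirect benefit exceeds the cost.

Yes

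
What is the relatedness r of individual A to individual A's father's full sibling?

Each parent–offspring link contributes a factor of 1/2, and independent paths through distinct common ancestors add.
Full aunt/uncle↔niece/nephew: two paths of length 3 through the shared grandparent pair: r = 2·(1/2)^3 = 1/4.

0.25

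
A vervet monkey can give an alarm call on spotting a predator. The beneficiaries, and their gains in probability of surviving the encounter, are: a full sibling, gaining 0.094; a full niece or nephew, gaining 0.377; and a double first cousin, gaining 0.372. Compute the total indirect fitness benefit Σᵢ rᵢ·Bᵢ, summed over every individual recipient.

r to a full sibling = 0.5 (full sibs share both parents — two paths of length 2: r = 2·(1/2)^2 = 1/2).
r to a full niece or nephew = 0.25 (full aunt/uncle↔niece/nephew: two paths of length 3 through the shared grandparent pair: r = 2·(1/2)^3 = 1/4).
r to a double first cousin = 0.25 (double first cousins share both grandparent pairs — four paths of length 4: r = 4·(1/2)^4 = 1/4).
Summing one r·B term per recipient: 1·0.5·0.094 + 1·0.25·0.377 + 1·0.25·0.372 = 0.23425.

0.23425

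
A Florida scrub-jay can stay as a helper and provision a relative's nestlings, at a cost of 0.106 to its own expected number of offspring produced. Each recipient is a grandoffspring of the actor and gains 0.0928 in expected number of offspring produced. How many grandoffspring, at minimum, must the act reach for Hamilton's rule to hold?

5

r to a grandoffspring = 0.25 (two parent–offspring links: r = (1/2)^2 = 1/4).
Hamilton's rule: n·r·B > C  ⇒  n > C/(r·B) = 0.106/(0.25·0.0928) = 4.569.
The smallest integer exceeding 4.569 is 5.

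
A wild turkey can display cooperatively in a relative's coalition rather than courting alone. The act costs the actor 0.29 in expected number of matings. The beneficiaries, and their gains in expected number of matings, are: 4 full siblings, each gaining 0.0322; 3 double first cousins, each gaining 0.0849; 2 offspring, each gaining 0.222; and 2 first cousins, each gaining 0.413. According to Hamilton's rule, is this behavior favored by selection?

Hamilton's rule: the trait is favored when the sum of r·B over every recipient exceeds the actor's cost C.
r to a full sibling = 1/2 (full sibs share both parents — two paths of length 2: r = 2·(1/2)^2 = 1/2).
r to a double first cousin = 1/4 (double first cousins share both grandparent pairs — four paths of length 4: r = 4·(1/2)^4 = 1/4).
r to an offspring = 1/2 (one parent–offspring link: r = (1/2)^1 = 1/2).
r to a first cousin = 0.125 (first cousins share one grandparent pair — two paths of length 4: r = 2·(1/2)^4 = 1/8).
Summing one r·B term per recipient: 4·0.5·0.0322 + 3·0.25·0.0849 + 2·0.5·0.222 + 2·0.125·0.413 = 0.453325.
0.453325 > 0.29: the indirect benefit exceeds the cost.

Yes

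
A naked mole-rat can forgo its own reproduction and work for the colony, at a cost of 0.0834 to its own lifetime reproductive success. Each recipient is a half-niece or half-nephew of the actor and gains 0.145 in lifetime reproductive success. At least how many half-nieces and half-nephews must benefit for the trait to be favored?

r to a half-niece or half-nephew = 0.125 (half-aunt/uncle↔niece/nephew: one path of length 3: r = (1/2)^3 = 1/8).
Hamilton's rule: n·r·B > C  ⇒  n > C/(r·B) = 0.0834/(0.125·0.145) = 4.601.
The smallest integer exceeding 4.601 is 5.

5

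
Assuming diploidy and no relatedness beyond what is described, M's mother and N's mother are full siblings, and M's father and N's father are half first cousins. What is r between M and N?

0.140625

Relatedness sums over independent paths through distinct common ancestors.
M and N are related in two ways: first cousins through their mothers (r = 1/8) and half second cousins through their fathers (r = 1/64).
r = 1/8 + 1/64 = 0.140625.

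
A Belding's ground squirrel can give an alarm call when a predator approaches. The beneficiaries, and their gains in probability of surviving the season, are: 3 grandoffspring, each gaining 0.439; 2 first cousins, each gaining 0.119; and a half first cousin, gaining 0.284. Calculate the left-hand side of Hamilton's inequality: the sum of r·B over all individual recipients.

r to a grandoffspring = 0.25 (two parent–offspring links: r = (1/2)^2 = 1/4).
r to a first cousin = 1/8 (first cousins share one grandparent pair — two paths of length 4: r = 2·(1/2)^4 = 1/8).
r to a half first cousin = 0.0625 (half first cousins share one grandparent — one path of length 4: r = (1/2)^4 = 1/16).
Summing one r·B term per recipient: 3·0.25·0.439 + 2·0.125·0.119 + 1·0.0625·0.284 = 0.37675.

0.37675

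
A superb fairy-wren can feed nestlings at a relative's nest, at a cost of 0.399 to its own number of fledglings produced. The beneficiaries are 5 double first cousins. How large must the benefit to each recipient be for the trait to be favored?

0.3192

r to a double first cousin = 0.25 (double first cousins share both grandparent pairs — four paths of length 4: r = 4·(1/2)^4 = 1/4).
Hamilton's rule with n recipients of equal r: n·r·B > C, so B > C/(n·r) = 0.399/(5·0.25) = 0.3192.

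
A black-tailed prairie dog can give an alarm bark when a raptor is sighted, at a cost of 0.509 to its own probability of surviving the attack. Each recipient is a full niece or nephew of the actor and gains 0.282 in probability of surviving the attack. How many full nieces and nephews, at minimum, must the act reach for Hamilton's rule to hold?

r to a full niece or nephew = 0.25 (full aunt/uncle↔niece/nephew: two paths of length 3 through the shared grandparent pair: r = 2·(1/2)^3 = 1/4).
Hamilton's rule: n·r·B > C  ⇒  n > C/(r·B) = 0.509/(0.25·0.282) = 7.22.
The smallest integer exceeding 7.22 is 8.

8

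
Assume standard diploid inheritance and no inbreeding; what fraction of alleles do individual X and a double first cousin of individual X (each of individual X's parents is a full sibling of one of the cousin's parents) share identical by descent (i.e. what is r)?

0.25

Each parent–offspring link contributes a factor of 1/2, and independent paths through distinct common ancestors add.
Double first cousins share both grandparent pairs — four paths of length 4: r = 4·(1/2)^4 = 1/4.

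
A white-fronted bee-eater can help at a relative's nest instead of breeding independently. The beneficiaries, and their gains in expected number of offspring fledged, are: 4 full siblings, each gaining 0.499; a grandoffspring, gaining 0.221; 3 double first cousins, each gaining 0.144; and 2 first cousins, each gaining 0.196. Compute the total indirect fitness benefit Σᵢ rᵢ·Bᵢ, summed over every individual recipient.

r to a full sibling = 1/2 (full sibs share both parents — two paths of length 2: r = 2·(1/2)^2 = 1/2).
r to a grandoffspring = 0.25 (two parent–offspring links: r = (1/2)^2 = 1/4).
r to a double first cousin = 0.25 (double first cousins share both grandparent pairs — four paths of length 4: r = 4·(1/2)^4 = 1/4).
r to a first cousin = 0.125 (first cousins share one grandparent pair — two paths of length 4: r = 2·(1/2)^4 = 1/8).
Summing one r·B term per recipient: 4·0.5·0.499 + 1·0.25·0.221 + 3·0.25·0.144 + 2·0.125·0.196 = 1.21025.

1.21025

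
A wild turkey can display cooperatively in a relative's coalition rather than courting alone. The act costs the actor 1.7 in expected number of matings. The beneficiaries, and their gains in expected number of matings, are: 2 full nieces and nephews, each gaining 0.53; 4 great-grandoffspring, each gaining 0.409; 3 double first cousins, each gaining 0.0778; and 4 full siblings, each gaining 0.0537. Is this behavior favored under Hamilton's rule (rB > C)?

No

Hamilton's rule: the trait is favored when the sum of r·B over every recipient exceeds the actor's cost C.
r to a full niece or nephew = 0.25 (full aunt/uncle↔niece/nephew: two paths of length 3 through the shared grandparent pair: r = 2·(1/2)^3 = 1/4).
r to a great-grandoffspring = 0.125 (three parent–offspring links: r = (1/2)^3 = 1/8).
r to a double first cousin = 1/4 (double first cousins share both grandparent pairs — four paths of length 4: r = 4·(1/2)^4 = 1/4).
r to a full sibling = 0.5 (full sibs share both parents — two paths of length 2: r = 2·(1/2)^2 = 1/2).
Summing one r·B term per recipient: 2·0.25·0.53 + 4·0.125·0.409 + 3·0.25·0.0778 + 4·0.5·0.0537 = 0.63525.
0.63525 < 1.7: the indirect benefit is less than the cost.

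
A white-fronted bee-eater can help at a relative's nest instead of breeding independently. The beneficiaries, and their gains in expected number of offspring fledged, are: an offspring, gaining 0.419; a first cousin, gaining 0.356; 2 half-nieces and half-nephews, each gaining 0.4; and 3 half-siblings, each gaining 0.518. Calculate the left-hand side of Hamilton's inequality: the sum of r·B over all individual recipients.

0.7425

r to an offspring = 1/2 (one parent–offspring link: r = (1/2)^1 = 1/2).
r to a first cousin = 0.125 (first cousins share one grandparent pair — two paths of length 4: r = 2·(1/2)^4 = 1/8).
r to a half-niece or half-nephew = 0.125 (half-aunt/uncle↔niece/nephew: one path of length 3: r = (1/2)^3 = 1/8).
r to a half-sibling = 1/4 (half-sibs share one parent — one path of length 2: r = (1/2)^2 = 1/4).
Summing one r·B term per recipient: 1·0.5·0.419 + 1·0.125·0.356 + 2·0.125·0.4 + 3·0.25·0.518 = 0.7425.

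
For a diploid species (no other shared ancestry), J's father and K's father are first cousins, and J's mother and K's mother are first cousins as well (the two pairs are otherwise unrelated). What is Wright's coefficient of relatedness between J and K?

Independent pedigree routes through distinct common ancestors add.
J and K are related in two ways: second cousins through their fathers (r = 1/32) and second cousins through their mothers (r = 1/32).
r = 1/32 + 1/32 = 1/16 = 0.0625.

0.0625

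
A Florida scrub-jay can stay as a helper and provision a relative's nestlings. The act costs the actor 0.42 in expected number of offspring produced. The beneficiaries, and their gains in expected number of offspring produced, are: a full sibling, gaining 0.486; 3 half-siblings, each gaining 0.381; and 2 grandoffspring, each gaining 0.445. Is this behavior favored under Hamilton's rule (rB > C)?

Hamilton's rule: the trait is favored when the sum of r·B over every recipient exceeds the actor's cost C.
r to a full sibling = 1/2 (full sibs share both parents — two paths of length 2: r = 2·(1/2)^2 = 1/2).
r to a half-sibling = 0.25 (half-sibs share one parent — one path of length 2: r = (1/2)^2 = 1/4).
r to a grandoffspring = 0.25 (two parent–offspring links: r = (1/2)^2 = 1/4).
Summing one r·B term per recipient: 1·0.5·0.486 + 3·0.25·0.381 + 2·0.25·0.445 = 0.75125.
0.75125 > 0.42: the indirect benefit exceeds the cost.

Yes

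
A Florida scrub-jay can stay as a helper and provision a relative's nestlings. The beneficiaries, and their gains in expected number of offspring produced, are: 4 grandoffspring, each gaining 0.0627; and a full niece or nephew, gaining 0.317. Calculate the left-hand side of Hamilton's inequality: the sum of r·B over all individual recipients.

r to a grandoffspring = 1/4 (two parent–offspring links: r = (1/2)^2 = 1/4).
r to a full niece or nephew = 1/4 (full aunt/uncle↔niece/nephew: two paths of length 3 through the shared grandparent pair: r = 2·(1/2)^3 = 1/4).
Summing one r·B term per recipient: 4·0.25·0.0627 + 1·0.25·0.317 = 0.14195.

0.14195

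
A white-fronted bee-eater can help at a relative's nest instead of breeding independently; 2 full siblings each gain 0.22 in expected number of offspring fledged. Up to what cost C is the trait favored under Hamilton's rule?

r to a full sibling = 0.5 (full sibs share both parents — two paths of length 2: r = 2·(1/2)^2 = 1/2).
Hamilton's rule: n·r·B > C, so the trait is favored while C < n·r·B = 2·0.5·0.22 = 0.22.

0.22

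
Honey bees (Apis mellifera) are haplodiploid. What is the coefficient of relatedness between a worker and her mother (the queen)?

One meiotic link between diploid queen and diploid daughter: r = 1/2.

0.5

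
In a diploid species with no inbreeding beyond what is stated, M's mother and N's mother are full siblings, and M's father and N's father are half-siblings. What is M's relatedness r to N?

Wright's path rule: contributions from independent ancestry routes add.
M and N are related in two ways: first cousins through their mothers (r = 1/8) and half first cousins through their fathers (r = 1/16).
r = 1/8 + 1/16 = 0.1875.

0.1875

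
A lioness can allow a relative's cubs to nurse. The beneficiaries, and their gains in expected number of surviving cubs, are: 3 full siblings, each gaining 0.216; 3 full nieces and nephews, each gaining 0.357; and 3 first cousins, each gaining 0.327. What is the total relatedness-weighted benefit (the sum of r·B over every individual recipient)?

0.714375

r to a full sibling = 1/2 (full sibs share both parents — two paths of length 2: r = 2·(1/2)^2 = 1/2).
r to a full niece or nephew = 0.25 (full aunt/uncle↔niece/nephew: two paths of length 3 through the shared grandparent pair: r = 2·(1/2)^3 = 1/4).
r to a first cousin = 1/8 (first cousins share one grandparent pair — two paths of length 4: r = 2·(1/2)^4 = 1/8).
Summing one r·B term per recipient: 3·0.5·0.216 + 3·0.25·0.357 + 3·0.125·0.327 = 0.714375.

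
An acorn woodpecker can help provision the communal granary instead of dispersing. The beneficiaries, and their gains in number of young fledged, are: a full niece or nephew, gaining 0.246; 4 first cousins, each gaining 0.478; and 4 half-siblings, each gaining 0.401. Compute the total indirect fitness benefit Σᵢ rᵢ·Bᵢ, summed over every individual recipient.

0.7015

r to a full niece or nephew = 0.25 (full aunt/uncle↔niece/nephew: two paths of length 3 through the shared grandparent pair: r = 2·(1/2)^3 = 1/4).
r to a first cousin = 0.125 (first cousins share one grandparent pair — two paths of length 4: r = 2·(1/2)^4 = 1/8).
r to a half-sibling = 0.25 (half-sibs share one parent — one path of length 2: r = (1/2)^2 = 1/4).
Summing one r·B term per recipient: 1·0.25·0.246 + 4·0.125·0.478 + 4·0.25·0.401 = 0.7015.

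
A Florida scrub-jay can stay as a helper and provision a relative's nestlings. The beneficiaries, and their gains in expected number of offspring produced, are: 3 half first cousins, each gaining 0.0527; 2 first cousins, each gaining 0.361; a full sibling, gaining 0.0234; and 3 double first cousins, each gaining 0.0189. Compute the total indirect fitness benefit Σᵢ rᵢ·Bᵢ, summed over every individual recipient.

r to a half first cousin = 0.0625 (half first cousins share one grandparent — one path of length 4: r = (1/2)^4 = 1/16).
r to a first cousin = 1/8 (first cousins share one grandparent pair — two paths of length 4: r = 2·(1/2)^4 = 1/8).
r to a full sibling = 0.5 (full sibs share both parents — two paths of length 2: r = 2·(1/2)^2 = 1/2).
r to a double first cousin = 0.25 (double first cousins share both grandparent pairs — four paths of length 4: r = 4·(1/2)^4 = 1/4).
Summing one r·B term per recipient: 3·0.0625·0.0527 + 2·0.125·0.361 + 1·0.5·0.0234 + 3·0.25·0.0189 = 0.12600625.

0.12600625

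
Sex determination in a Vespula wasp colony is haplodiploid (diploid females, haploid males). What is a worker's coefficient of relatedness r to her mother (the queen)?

0.5

One meiotic link between diploid queen and diploid daughter: r = 1/2.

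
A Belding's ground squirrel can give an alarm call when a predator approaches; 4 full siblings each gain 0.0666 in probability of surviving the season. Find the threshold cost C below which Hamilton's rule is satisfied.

r to a full sibling = 0.5 (full sibs share both parents — two paths of length 2: r = 2·(1/2)^2 = 1/2).
Hamilton's rule: n·r·B > C, so the trait is favored while C < n·r·B = 4·0.5·0.0666 = 0.1332.

0.1332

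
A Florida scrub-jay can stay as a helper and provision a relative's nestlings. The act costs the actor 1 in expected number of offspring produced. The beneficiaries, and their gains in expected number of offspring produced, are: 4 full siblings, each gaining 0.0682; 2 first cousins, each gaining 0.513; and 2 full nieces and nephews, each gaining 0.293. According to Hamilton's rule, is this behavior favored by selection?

No

Hamilton's rule: the trait is favored when the sum of r·B over every recipient exceeds the actor's cost C.
r to a full sibling = 1/2 (full sibs share both parents — two paths of length 2: r = 2·(1/2)^2 = 1/2).
r to a first cousin = 0.125 (first cousins share one grandparent pair — two paths of length 4: r = 2·(1/2)^4 = 1/8).
r to a full niece or nephew = 0.25 (full aunt/uncle↔niece/nephew: two paths of length 3 through the shared grandparent pair: r = 2·(1/2)^3 = 1/4).
Summing one r·B term per recipient: 4·0.5·0.0682 + 2·0.125·0.513 + 2·0.25·0.293 = 0.41115.
0.41115 < 1: the indirect benefit is less than the cost.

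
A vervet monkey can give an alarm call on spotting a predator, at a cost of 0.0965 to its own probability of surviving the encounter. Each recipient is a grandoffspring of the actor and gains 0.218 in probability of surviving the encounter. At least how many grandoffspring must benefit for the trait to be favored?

r to a grandoffspring = 1/4 (two parent–offspring links: r = (1/2)^2 = 1/4).
Hamilton's rule: n·r·B > C  ⇒  n > C/(r·B) = 0.0965/(0.25·0.218) = 1.771.
The smallest integer exceeding 1.771 is 2.

2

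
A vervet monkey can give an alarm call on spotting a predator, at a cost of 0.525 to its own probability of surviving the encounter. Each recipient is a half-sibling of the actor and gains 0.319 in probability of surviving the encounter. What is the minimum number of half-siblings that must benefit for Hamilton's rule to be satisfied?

7

r to a half-sibling = 0.25 (half-sibs share one parent — one path of length 2: r = (1/2)^2 = 1/4).
Hamilton's rule: n·r·B > C  ⇒  n > C/(r·B) = 0.525/(0.25·0.319) = 6.583.
The smallest integer exceeding 6.583 is 7.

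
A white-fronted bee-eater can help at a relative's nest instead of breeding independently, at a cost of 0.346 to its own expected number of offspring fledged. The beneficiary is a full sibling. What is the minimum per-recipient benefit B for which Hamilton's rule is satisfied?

0.692

r to a full sibling = 0.5 (full sibs share both parents — two paths of length 2: r = 2·(1/2)^2 = 1/2).
Hamilton's rule with n recipients of equal r: n·r·B > C, so B > C/(n·r) = 0.346/(1·0.5) = 0.692.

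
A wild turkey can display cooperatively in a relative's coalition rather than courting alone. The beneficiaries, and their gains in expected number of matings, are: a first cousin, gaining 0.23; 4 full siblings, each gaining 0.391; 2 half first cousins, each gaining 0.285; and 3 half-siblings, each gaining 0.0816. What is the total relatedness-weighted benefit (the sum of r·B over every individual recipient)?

0.907575

r to a first cousin = 1/8 (first cousins share one grandparent pair — two paths of length 4: r = 2·(1/2)^4 = 1/8).
r to a full sibling = 0.5 (full sibs share both parents — two paths of length 2: r = 2·(1/2)^2 = 1/2).
r to a half first cousin = 0.0625 (half first cousins share one grandparent — one path of length 4: r = (1/2)^4 = 1/16).
r to a half-sibling = 0.25 (half-sibs share one parent — one path of length 2: r = (1/2)^2 = 1/4).
Summing one r·B term per recipient: 1·0.125·0.23 + 4·0.5·0.391 + 2·0.0625·0.285 + 3·0.25·0.0816 = 0.907575.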